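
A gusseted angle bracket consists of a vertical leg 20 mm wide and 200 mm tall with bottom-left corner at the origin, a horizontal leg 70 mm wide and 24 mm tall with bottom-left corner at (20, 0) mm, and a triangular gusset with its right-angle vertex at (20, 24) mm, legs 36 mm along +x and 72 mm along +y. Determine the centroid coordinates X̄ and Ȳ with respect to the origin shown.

X̄ = 24.92 mm, Ȳ = 69.15 mm

Part | A | x̄ᵢ | ȳᵢ | A·x̄ᵢ | A·ȳᵢ
vertical leg | 4000.00 | 10.00 | 100.00 | 40000.00 | 400000.00
horizontal leg | 1680.00 | 55.00 | 12.00 | 92400.00 | 20160.00
gusset | 1296.00 | 32.00 | 48.00 | 41472.00 | 62208.00
Σ | 6976.00 |  |  | 173872.00 | 482368.00
X̄ = 173872.00 / 6976.00 = 24.92 mm
Ȳ = 482368.00 / 6976.00 = 69.15 mm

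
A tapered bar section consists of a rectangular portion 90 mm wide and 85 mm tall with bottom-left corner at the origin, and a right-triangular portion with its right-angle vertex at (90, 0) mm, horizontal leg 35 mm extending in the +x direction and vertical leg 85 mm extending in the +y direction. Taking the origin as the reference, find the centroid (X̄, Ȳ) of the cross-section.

rectangular portion: A = 90 × 85 = 7650.00, centroid at (45.00, 42.50).
triangular portion: A = ½·35·85 = 1487.50, centroid at (101.67, 28.33).
ΣA = 9137.50 mm², ΣAX̄ = 495479.17 mm³, ΣAȲ = 367270.83 mm³.
X̄ = 495479.17/9137.50 = 54.22 mm; Ȳ = 367270.83/9137.50 = 40.19 mm.

X̄ = 54.22 mm, Ȳ = 40.19 mm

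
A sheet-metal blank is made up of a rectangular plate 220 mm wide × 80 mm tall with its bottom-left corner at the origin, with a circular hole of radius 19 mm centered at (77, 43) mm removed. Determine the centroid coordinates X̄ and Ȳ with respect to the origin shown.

X̄ = 112.27 mm, Ȳ = 39.79 mm

plate: A = 220 × 80 = 17600.00, centroid at (110.00, 40.00).
hole: A = −π·19² = -1134.11, centroid at (77.00, 43.00).
ΣA = 16465.89 mm²
ΣAX̄ = (17600.00)(110.00) + (-1134.11)(77.00) = 1848673.15 mm³
ΣAȲ = (17600.00)(40.00) + (-1134.11)(43.00) = 655233.06 mm³
X̄ = 1848673.15 / 16465.89 = 112.27 mm
Ȳ = 655233.06 / 16465.89 = 39.79 mm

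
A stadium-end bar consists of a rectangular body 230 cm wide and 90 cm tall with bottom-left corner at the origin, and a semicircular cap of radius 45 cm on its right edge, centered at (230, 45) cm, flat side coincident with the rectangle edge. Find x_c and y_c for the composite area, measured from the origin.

x_c = 132.86 cm, y_c = 45.00 cm

rectangular body: A = 230 × 90 = 20700.00, centroid at (115.00, 45.00).
semicircular end: A = ½π·45² = 3180.86, centroid at (249.10, 45.00).
ΣA = 23880.86 cm², ΣAx_c = 3172848.39 cm³, ΣAy_c = 1074638.82 cm³.
x_c = 3172848.39/23880.86 = 132.86 cm; y_c = 1074638.82/23880.86 = 45.00 cm.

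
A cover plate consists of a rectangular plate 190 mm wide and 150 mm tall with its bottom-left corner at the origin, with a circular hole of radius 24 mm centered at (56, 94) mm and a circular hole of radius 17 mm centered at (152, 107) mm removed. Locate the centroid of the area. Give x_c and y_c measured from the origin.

x_c = 95.73 mm, y_c = 72.54 mm

plate: A = 190 × 150 = 28500.00, centroid at (95.00, 75.00).
hole 1: A = −π·24² = -1809.56, centroid at (56.00, 94.00).
hole 2: A = −π·17² = -907.92, centroid at (152.00, 107.00).
ΣA = 25782.52 mm²
ΣAx_c = (28500.00)(95.00) + (-1809.56)(56.00) + (-907.92)(152.00) = 2468160.91 mm³
ΣAy_c = (28500.00)(75.00) + (-1809.56)(94.00) + (-907.92)(107.00) = 1870254.14 mm³
x_c = 2468160.91 / 25782.52 = 95.73 mm
y_c = 1870254.14 / 25782.52 = 72.54 mm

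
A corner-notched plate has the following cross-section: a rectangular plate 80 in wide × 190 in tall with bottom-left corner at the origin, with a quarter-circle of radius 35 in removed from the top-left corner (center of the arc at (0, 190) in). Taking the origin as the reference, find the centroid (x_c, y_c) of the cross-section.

plate: A = 80 × 190 = 15200.00, centroid at (40.00, 95.00).
removed quarter-circle: A = −¼π·35² = -962.11, centroid at (14.85, 175.15).
ΣA = 14237.89 in², ΣAx_c = 593708.33 in³, ΣAy_c = 1275490.24 in³.
x_c = 593708.33/14237.89 = 41.70 in; y_c = 1275490.24/14237.89 = 89.58 in.

x_c = 41.70 in, y_c = 89.58 in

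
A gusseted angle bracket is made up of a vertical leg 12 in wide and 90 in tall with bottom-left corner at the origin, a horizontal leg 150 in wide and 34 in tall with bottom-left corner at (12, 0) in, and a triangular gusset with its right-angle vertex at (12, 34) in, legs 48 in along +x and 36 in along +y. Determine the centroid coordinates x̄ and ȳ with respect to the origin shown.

x̄ = 67.34 in, ȳ = 24.85 in

vertical leg: A = 12 × 90 = 1080.00, centroid at (6.00, 45.00).
horizontal leg: A = 150 × 34 = 5100.00, centroid at (87.00, 17.00).
gusset: A = ½·48·36 = 864.00, centroid at (28.00, 46.00).
ΣA = 7044.00 in², ΣAx̄ = 474372.00 in³, ΣAȳ = 175044.00 in³.
x̄ = 474372.00/7044.00 = 67.34 in; ȳ = 175044.00/7044.00 = 24.85 in.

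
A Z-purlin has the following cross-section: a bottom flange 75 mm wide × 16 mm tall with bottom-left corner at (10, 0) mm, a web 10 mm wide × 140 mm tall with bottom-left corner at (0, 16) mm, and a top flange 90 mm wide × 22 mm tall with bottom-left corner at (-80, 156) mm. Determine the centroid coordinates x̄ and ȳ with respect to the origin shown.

bottom flange: A = 75 × 16 = 1200.00, centroid at (47.50, 8.00).
web: A = 10 × 140 = 1400.00, centroid at (5.00, 86.00).
top flange: A = 90 × 22 = 1980.00, centroid at (-35.00, 167.00).
ΣA = 4580.00 mm²
ΣAx̄ = (1200.00)(47.50) + (1400.00)(5.00) + (1980.00)(-35.00) = -5300.00 mm³
ΣAȳ = (1200.00)(8.00) + (1400.00)(86.00) + (1980.00)(167.00) = 460660.00 mm³
x̄ = -5300.00 / 4580.00 = -1.16 mm
ȳ = 460660.00 / 4580.00 = 100.58 mm

x̄ = -1.16 mm, ȳ = 100.58 mm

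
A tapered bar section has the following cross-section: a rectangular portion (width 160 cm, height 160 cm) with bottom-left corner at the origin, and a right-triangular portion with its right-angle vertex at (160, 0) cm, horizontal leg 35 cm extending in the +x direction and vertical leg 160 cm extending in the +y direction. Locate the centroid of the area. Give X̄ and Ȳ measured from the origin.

X̄ = 89.04 cm, Ȳ = 77.37 cm

rectangular portion: A = 160 × 160 = 25600.00, centroid at (80.00, 80.00).
triangular portion: A = ½·35·160 = 2800.00, centroid at (171.67, 53.33).
ΣA = 28400.00 cm²
ΣAX̄ = (25600.00)(80.00) + (2800.00)(171.67) = 2528666.67 cm³
ΣAȲ = (25600.00)(80.00) + (2800.00)(53.33) = 2197333.33 cm³
X̄ = 2528666.67 / 28400.00 = 89.04 cm
Ȳ = 2197333.33 / 28400.00 = 77.37 cm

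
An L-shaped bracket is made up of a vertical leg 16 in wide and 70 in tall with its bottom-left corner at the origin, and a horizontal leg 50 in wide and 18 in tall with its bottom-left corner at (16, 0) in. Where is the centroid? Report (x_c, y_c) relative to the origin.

vertical leg: A = 16 × 70 = 1120.00, centroid at (8.00, 35.00).
horizontal leg: A = 50 × 18 = 900.00, centroid at (41.00, 9.00).
ΣA = 2020.00 in²
ΣAx_c = (1120.00)(8.00) + (900.00)(41.00) = 45860.00 in³
ΣAy_c = (1120.00)(35.00) + (900.00)(9.00) = 47300.00 in³
x_c = 45860.00 / 2020.00 = 22.70 in
y_c = 47300.00 / 2020.00 = 23.42 in

x_c = 22.70 in, y_c = 23.42 in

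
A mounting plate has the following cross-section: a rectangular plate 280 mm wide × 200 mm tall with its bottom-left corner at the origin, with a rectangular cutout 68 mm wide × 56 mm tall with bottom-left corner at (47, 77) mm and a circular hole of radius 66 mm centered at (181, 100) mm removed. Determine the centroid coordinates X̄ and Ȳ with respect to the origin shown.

plate: A = 280 × 200 = 56000.00, centroid at (140.00, 100.00).
hole 1: A = −(68 × 56) = -3808.00, centroid at (81.00, 105.00).
hole 2: A = −π·66² = -13684.78, centroid at (181.00, 100.00).
ΣA = 38507.22 mm², ΣAX̄ = 5054607.25 mm³, ΣAȲ = 3831682.24 mm³.
X̄ = 5054607.25/38507.22 = 131.26 mm; Ȳ = 3831682.24/38507.22 = 99.51 mm.

X̄ = 131.26 mm, Ȳ = 99.51 mm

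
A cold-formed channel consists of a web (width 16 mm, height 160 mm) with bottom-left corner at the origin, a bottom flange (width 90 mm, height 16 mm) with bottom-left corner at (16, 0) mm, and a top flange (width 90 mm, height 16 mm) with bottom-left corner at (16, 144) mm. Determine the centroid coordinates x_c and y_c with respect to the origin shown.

x_c = 36.06 mm, y_c = 80.00 mm

web: A = 16 × 160 = 2560.00, centroid at (8.00, 80.00).
bottom flange: A = 90 × 16 = 1440.00, centroid at (61.00, 8.00).
top flange: A = 90 × 16 = 1440.00, centroid at (61.00, 152.00).
ΣA = 5440.00 mm²
ΣAx_c = (2560.00)(8.00) + (1440.00)(61.00) + (1440.00)(61.00) = 196160.00 mm³
ΣAy_c = (2560.00)(80.00) + (1440.00)(8.00) + (1440.00)(152.00) = 435200.00 mm³
x_c = 196160.00 / 5440.00 = 36.06 mm
y_c = 435200.00 / 5440.00 = 80.00 mm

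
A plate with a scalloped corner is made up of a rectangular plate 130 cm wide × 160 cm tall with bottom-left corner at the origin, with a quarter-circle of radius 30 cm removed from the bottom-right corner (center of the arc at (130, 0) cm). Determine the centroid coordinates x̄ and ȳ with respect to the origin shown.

x̄ = 63.16 cm, ȳ = 82.37 cm

plate: A = 130 × 160 = 20800.00, centroid at (65.00, 80.00).
removed quarter-circle: A = −¼π·30² = -706.86, centroid at (117.27, 12.73).
ΣA = 20093.14 cm², ΣAx̄ = 1269108.41 cm³, ΣAȳ = 1655000.00 cm³.
x̄ = 1269108.41/20093.14 = 63.16 cm; ȳ = 1655000.00/20093.14 = 82.37 cm.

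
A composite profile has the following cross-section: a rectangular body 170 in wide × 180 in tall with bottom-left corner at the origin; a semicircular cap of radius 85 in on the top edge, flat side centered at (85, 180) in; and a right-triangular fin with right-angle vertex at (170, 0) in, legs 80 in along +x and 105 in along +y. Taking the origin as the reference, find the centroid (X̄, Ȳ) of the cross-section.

X̄ = 95.16 in, Ȳ = 116.00 in

Part | A | x̄ᵢ | ȳᵢ | A·x̄ᵢ | A·ȳᵢ
rectangular body | 30600.00 | 85.00 | 90.00 | 2601000.00 | 2754000.00
semicircular top | 11349.00 | 85.00 | 216.08 | 964665.29 | 2452237.29
triangular fin | 4200.00 | 196.67 | 35.00 | 826000.00 | 147000.00
Σ | 46149.00 |  |  | 4391665.29 | 5353237.29
X̄ = 4391665.29 / 46149.00 = 95.16 in
Ȳ = 5353237.29 / 46149.00 = 116.00 in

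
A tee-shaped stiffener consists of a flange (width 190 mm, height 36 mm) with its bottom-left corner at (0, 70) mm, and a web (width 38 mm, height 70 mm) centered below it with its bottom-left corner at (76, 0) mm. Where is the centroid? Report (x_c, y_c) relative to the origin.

Part | A | x̄ᵢ | ȳᵢ | A·x̄ᵢ | A·ȳᵢ
web | 2660.00 | 95.00 | 35.00 | 252700.00 | 93100.00
flange | 6840.00 | 95.00 | 88.00 | 649800.00 | 601920.00
Σ | 9500.00 |  |  | 902500.00 | 695020.00
x_c = 902500.00 / 9500.00 = 95.00 mm
y_c = 695020.00 / 9500.00 = 73.16 mm

x_c = 95.00 mm, y_c = 73.16 mm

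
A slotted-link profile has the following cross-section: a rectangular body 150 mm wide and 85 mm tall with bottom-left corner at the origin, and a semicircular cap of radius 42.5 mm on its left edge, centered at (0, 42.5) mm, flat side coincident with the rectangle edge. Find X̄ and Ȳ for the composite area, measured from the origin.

rectangular body: A = 150 × 85 = 12750.00, centroid at (75.00, 42.50).
semicircular end: A = ½π·42.5² = 2837.25, centroid at (-18.04, 42.50).
ΣA = 15587.25 mm², ΣAX̄ = 905072.92 mm³, ΣAȲ = 662458.16 mm³.
X̄ = 905072.92/15587.25 = 58.06 mm; Ȳ = 662458.16/15587.25 = 42.50 mm.

X̄ = 58.06 mm, Ȳ = 42.50 mm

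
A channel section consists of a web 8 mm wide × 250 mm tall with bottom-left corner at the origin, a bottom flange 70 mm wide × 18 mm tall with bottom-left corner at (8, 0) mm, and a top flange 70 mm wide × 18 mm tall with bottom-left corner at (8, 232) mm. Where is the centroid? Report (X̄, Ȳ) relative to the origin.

Part | A | x̄ᵢ | ȳᵢ | A·x̄ᵢ | A·ȳᵢ
web | 2000.00 | 4.00 | 125.00 | 8000.00 | 250000.00
bottom flange | 1260.00 | 43.00 | 9.00 | 54180.00 | 11340.00
top flange | 1260.00 | 43.00 | 241.00 | 54180.00 | 303660.00
Σ | 4520.00 |  |  | 116360.00 | 565000.00
X̄ = 116360.00 / 4520.00 = 25.74 mm
Ȳ = 565000.00 / 4520.00 = 125.00 mm

X̄ = 25.74 mm, Ȳ = 125.00 mm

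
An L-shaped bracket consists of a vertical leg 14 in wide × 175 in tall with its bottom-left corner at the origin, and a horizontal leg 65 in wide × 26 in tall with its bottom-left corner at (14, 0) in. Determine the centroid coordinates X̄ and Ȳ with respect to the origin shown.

X̄ = 23.12 in, Ȳ = 57.09 in

vertical leg: A = 14 × 175 = 2450.00, centroid at (7.00, 87.50).
horizontal leg: A = 65 × 26 = 1690.00, centroid at (46.50, 13.00).
ΣA = 4140.00 in², ΣAX̄ = 95735.00 in³, ΣAȲ = 236345.00 in³.
X̄ = 95735.00/4140.00 = 23.12 in; Ȳ = 236345.00/4140.00 = 57.09 in.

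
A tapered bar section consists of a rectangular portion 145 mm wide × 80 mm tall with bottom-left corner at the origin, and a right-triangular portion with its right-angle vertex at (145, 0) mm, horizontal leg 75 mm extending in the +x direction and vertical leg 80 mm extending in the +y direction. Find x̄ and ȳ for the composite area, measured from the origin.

x̄ = 92.53 mm, ȳ = 37.26 mm

Part | A | x̄ᵢ | ȳᵢ | A·x̄ᵢ | A·ȳᵢ
rectangular portion | 11600.00 | 72.50 | 40.00 | 841000.00 | 464000.00
triangular portion | 3000.00 | 170.00 | 26.67 | 510000.00 | 80000.00
Σ | 14600.00 |  |  | 1351000.00 | 544000.00
x̄ = 1351000.00 / 14600.00 = 92.53 mm
ȳ = 544000.00 / 14600.00 = 37.26 mm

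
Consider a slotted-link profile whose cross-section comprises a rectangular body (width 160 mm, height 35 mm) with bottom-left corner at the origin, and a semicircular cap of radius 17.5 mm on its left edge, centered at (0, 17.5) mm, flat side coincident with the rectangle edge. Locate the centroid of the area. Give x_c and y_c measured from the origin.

rectangular body: A = 160 × 35 = 5600.00, centroid at (80.00, 17.50).
semicircular end: A = ½π·17.5² = 481.06, centroid at (-7.43, 17.50).
ΣA = 6081.06 mm², ΣAx_c = 444427.08 mm³, ΣAy_c = 106418.49 mm³.
x_c = 444427.08/6081.06 = 73.08 mm; y_c = 106418.49/6081.06 = 17.50 mm.

x_c = 73.08 mm, y_c = 17.50 mm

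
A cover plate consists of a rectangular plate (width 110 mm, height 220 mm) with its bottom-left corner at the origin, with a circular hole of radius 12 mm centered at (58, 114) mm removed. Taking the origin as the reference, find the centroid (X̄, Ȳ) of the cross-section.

plate: A = 110 × 220 = 24200.00, centroid at (55.00, 110.00).
hole: A = −π·12² = -452.39, centroid at (58.00, 114.00).
ΣA = 23747.61 mm²
ΣAX̄ = (24200.00)(55.00) + (-452.39)(58.00) = 1304761.42 mm³
ΣAȲ = (24200.00)(110.00) + (-452.39)(114.00) = 2610427.61 mm³
X̄ = 1304761.42 / 23747.61 = 54.94 mm
Ȳ = 2610427.61 / 23747.61 = 109.92 mm

X̄ = 54.94 mm, Ȳ = 109.92 mm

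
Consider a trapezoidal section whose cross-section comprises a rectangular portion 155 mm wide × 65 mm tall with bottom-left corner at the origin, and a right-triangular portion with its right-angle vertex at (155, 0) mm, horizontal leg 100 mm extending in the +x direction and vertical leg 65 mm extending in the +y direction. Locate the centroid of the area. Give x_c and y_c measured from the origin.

rectangular portion: A = 155 × 65 = 10075.00, centroid at (77.50, 32.50).
triangular portion: A = ½·100·65 = 3250.00, centroid at (188.33, 21.67).
ΣA = 13325.00 mm²
ΣAx_c = (10075.00)(77.50) + (3250.00)(188.33) = 1392895.83 mm³
ΣAy_c = (10075.00)(32.50) + (3250.00)(21.67) = 397854.17 mm³
x_c = 1392895.83 / 13325.00 = 104.53 mm
y_c = 397854.17 / 13325.00 = 29.86 mm

x_c = 104.53 mm, y_c = 29.86 mm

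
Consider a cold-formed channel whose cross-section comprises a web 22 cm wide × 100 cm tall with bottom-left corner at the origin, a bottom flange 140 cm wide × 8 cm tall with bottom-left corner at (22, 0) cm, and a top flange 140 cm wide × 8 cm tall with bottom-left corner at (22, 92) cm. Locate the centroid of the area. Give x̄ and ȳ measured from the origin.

Part | A | x̄ᵢ | ȳᵢ | A·x̄ᵢ | A·ȳᵢ
web | 2200.00 | 11.00 | 50.00 | 24200.00 | 110000.00
bottom flange | 1120.00 | 92.00 | 4.00 | 103040.00 | 4480.00
top flange | 1120.00 | 92.00 | 96.00 | 103040.00 | 107520.00
Σ | 4440.00 |  |  | 230280.00 | 222000.00
x̄ = 230280.00 / 4440.00 = 51.86 cm
ȳ = 222000.00 / 4440.00 = 50.00 cm

x̄ = 51.86 cm, ȳ = 50.00 cm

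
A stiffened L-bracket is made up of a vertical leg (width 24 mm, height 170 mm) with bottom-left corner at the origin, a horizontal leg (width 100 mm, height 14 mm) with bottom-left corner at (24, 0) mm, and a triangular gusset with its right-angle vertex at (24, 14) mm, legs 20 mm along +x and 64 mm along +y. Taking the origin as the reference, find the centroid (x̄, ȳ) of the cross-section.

vertical leg: A = 24 × 170 = 4080.00, centroid at (12.00, 85.00).
horizontal leg: A = 100 × 14 = 1400.00, centroid at (74.00, 7.00).
gusset: A = ½·20·64 = 640.00, centroid at (30.67, 35.33).
ΣA = 6120.00 mm², ΣAx̄ = 172186.67 mm³, ΣAȳ = 379213.33 mm³.
x̄ = 172186.67/6120.00 = 28.14 mm; ȳ = 379213.33/6120.00 = 61.96 mm.

x̄ = 28.14 mm, ȳ = 61.96 mm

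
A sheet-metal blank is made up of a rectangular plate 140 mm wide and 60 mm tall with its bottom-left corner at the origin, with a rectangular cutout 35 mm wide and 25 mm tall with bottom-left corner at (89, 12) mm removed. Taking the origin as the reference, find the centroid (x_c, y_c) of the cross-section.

Part | A | x̄ᵢ | ȳᵢ | A·x̄ᵢ | A·ȳᵢ
plate | 8400.00 | 70.00 | 30.00 | 588000.00 | 252000.00
hole | -875.00 | 106.50 | 24.50 | -93187.50 | -21437.50
Σ | 7525.00 |  |  | 494812.50 | 230562.50
x_c = 494812.50 / 7525.00 = 65.76 mm
y_c = 230562.50 / 7525.00 = 30.64 mm

x_c = 65.76 mm, y_c = 30.64 mm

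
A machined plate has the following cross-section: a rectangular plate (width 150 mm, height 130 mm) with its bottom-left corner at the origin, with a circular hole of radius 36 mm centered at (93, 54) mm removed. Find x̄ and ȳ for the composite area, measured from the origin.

x̄ = 70.25 mm, ȳ = 67.90 mm

plate: A = 150 × 130 = 19500.00, centroid at (75.00, 65.00).
hole: A = −π·36² = -4071.50, centroid at (93.00, 54.00).
ΣA = 15428.50 mm²
ΣAx̄ = (19500.00)(75.00) + (-4071.50)(93.00) = 1083850.12 mm³
ΣAȳ = (19500.00)(65.00) + (-4071.50)(54.00) = 1047638.78 mm³
x̄ = 1083850.12 / 15428.50 = 70.25 mm
ȳ = 1047638.78 / 15428.50 = 67.90 mm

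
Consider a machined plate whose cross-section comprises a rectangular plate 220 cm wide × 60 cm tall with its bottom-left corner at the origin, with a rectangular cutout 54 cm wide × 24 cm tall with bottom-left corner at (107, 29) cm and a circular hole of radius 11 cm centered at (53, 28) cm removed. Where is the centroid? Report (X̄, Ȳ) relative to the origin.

X̄ = 109.18 cm, Ȳ = 28.83 cm

plate: A = 220 × 60 = 13200.00, centroid at (110.00, 30.00).
hole 1: A = −(54 × 24) = -1296.00, centroid at (134.00, 41.00).
hole 2: A = −π·11² = -380.13, centroid at (53.00, 28.00).
ΣA = 11523.87 cm²
ΣAX̄ = (13200.00)(110.00) + (-1296.00)(134.00) + (-380.13)(53.00) = 1258188.97 cm³
ΣAȲ = (13200.00)(30.00) + (-1296.00)(41.00) + (-380.13)(28.00) = 332220.28 cm³
X̄ = 1258188.97 / 11523.87 = 109.18 cm
Ȳ = 332220.28 / 11523.87 = 28.83 cm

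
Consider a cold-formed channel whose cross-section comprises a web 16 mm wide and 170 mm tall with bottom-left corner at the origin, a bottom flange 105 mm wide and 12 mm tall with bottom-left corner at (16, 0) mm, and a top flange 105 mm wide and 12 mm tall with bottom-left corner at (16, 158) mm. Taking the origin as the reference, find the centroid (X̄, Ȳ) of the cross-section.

web: A = 16 × 170 = 2720.00, centroid at (8.00, 85.00).
bottom flange: A = 105 × 12 = 1260.00, centroid at (68.50, 6.00).
top flange: A = 105 × 12 = 1260.00, centroid at (68.50, 164.00).
ΣA = 5240.00 mm², ΣAX̄ = 194380.00 mm³, ΣAȲ = 445400.00 mm³.
X̄ = 194380.00/5240.00 = 37.10 mm; Ȳ = 445400.00/5240.00 = 85.00 mm.

X̄ = 37.10 mm, Ȳ = 85.00 mm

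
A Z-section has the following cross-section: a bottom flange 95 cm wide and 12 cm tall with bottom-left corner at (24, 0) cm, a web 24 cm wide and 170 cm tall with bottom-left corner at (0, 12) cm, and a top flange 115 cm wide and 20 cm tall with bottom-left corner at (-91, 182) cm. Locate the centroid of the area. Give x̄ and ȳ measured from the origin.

bottom flange: A = 95 × 12 = 1140.00, centroid at (71.50, 6.00).
web: A = 24 × 170 = 4080.00, centroid at (12.00, 97.00).
top flange: A = 115 × 20 = 2300.00, centroid at (-33.50, 192.00).
ΣA = 7520.00 cm², ΣAx̄ = 53420.00 cm³, ΣAȳ = 844200.00 cm³.
x̄ = 53420.00/7520.00 = 7.10 cm; ȳ = 844200.00/7520.00 = 112.26 cm.

x̄ = 7.10 cm, ȳ = 112.26 cm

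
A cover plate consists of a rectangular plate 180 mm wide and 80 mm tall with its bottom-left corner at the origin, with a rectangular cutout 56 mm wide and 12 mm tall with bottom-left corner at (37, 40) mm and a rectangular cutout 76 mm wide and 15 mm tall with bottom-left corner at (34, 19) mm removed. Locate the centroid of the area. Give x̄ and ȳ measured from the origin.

plate: A = 180 × 80 = 14400.00, centroid at (90.00, 40.00).
hole 1: A = −(56 × 12) = -672.00, centroid at (65.00, 46.00).
hole 2: A = −(76 × 15) = -1140.00, centroid at (72.00, 26.50).
ΣA = 12588.00 mm²
ΣAx̄ = (14400.00)(90.00) + (-672.00)(65.00) + (-1140.00)(72.00) = 1170240.00 mm³
ΣAȳ = (14400.00)(40.00) + (-672.00)(46.00) + (-1140.00)(26.50) = 514878.00 mm³
x̄ = 1170240.00 / 12588.00 = 92.96 mm
ȳ = 514878.00 / 12588.00 = 40.90 mm

x̄ = 92.96 mm, ȳ = 40.90 mm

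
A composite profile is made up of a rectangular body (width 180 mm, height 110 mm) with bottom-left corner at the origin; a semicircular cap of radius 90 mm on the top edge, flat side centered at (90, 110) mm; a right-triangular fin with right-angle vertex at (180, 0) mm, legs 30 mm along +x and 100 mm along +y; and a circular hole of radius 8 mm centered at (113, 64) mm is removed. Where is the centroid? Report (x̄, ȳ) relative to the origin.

x̄ = 94.30 mm, ȳ = 89.04 mm

Part | A | x̄ᵢ | ȳᵢ | A·x̄ᵢ | A·ȳᵢ
rectangular body | 19800.00 | 90.00 | 55.00 | 1782000.00 | 1089000.00
semicircular top | 12723.45 | 90.00 | 148.20 | 1145110.52 | 1885579.53
triangular fin | 1500.00 | 190.00 | 33.33 | 285000.00 | 50000.00
hole | -201.06 | 113.00 | 64.00 | -22720.00 | -12867.96
Σ | 33822.39 |  |  | 3189390.52 | 3011711.56
x̄ = 3189390.52 / 33822.39 = 94.30 mm
ȳ = 3011711.56 / 33822.39 = 89.04 mm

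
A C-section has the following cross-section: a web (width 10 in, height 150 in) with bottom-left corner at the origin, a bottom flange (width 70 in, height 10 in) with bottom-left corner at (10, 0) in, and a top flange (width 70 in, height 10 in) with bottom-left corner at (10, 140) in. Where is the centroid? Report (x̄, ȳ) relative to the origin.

web: A = 10 × 150 = 1500.00, centroid at (5.00, 75.00).
bottom flange: A = 70 × 10 = 700.00, centroid at (45.00, 5.00).
top flange: A = 70 × 10 = 700.00, centroid at (45.00, 145.00).
ΣA = 2900.00 in²
ΣAx̄ = (1500.00)(5.00) + (700.00)(45.00) + (700.00)(45.00) = 70500.00 in³
ΣAȳ = (1500.00)(75.00) + (700.00)(5.00) + (700.00)(145.00) = 217500.00 in³
x̄ = 70500.00 / 2900.00 = 24.31 in
ȳ = 217500.00 / 2900.00 = 75.00 in

x̄ = 24.31 in, ȳ = 75.00 in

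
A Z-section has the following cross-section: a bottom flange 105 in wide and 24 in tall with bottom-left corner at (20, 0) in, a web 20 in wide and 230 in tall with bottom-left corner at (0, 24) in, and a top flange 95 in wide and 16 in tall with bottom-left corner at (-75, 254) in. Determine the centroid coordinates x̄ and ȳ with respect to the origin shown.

bottom flange: A = 105 × 24 = 2520.00, centroid at (72.50, 12.00).
web: A = 20 × 230 = 4600.00, centroid at (10.00, 139.00).
top flange: A = 95 × 16 = 1520.00, centroid at (-27.50, 262.00).
ΣA = 8640.00 in²
ΣAx̄ = (2520.00)(72.50) + (4600.00)(10.00) + (1520.00)(-27.50) = 186900.00 in³
ΣAȳ = (2520.00)(12.00) + (4600.00)(139.00) + (1520.00)(262.00) = 1067880.00 in³
x̄ = 186900.00 / 8640.00 = 21.63 in
ȳ = 1067880.00 / 8640.00 = 123.60 in

x̄ = 21.63 in, ȳ = 123.60 in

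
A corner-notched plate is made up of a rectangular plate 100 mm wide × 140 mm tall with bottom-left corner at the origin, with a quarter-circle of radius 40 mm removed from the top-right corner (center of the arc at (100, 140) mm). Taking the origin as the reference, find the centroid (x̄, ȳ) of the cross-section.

Part | A | x̄ᵢ | ȳᵢ | A·x̄ᵢ | A·ȳᵢ
plate | 14000.00 | 50.00 | 70.00 | 700000.00 | 980000.00
removed quarter-circle | -1256.64 | 83.02 | 123.02 | -104330.37 | -154595.86
Σ | 12743.36 |  |  | 595669.63 | 825404.14
x̄ = 595669.63 / 12743.36 = 46.74 mm
ȳ = 825404.14 / 12743.36 = 64.77 mm

x̄ = 46.74 mm, ȳ = 64.77 mm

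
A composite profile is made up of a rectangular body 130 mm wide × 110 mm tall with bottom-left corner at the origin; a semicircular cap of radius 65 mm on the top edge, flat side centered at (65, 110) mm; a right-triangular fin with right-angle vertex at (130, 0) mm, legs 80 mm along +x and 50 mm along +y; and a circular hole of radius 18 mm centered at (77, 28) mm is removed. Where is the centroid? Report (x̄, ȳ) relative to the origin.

rectangular body: A = 130 × 110 = 14300.00, centroid at (65.00, 55.00).
semicircular top: A = ½π·65² = 6636.61, centroid at (65.00, 137.59).
triangular fin: A = ½·80·50 = 2000.00, centroid at (156.67, 16.67).
hole: A = −π·18² = -1017.88, centroid at (77.00, 28.00).
ΣA = 21918.74 mm²
ΣAx̄ = (14300.00)(65.00) + (6636.61)(65.00) + (2000.00)(156.67) + (-1017.88)(77.00) = 1595836.82 mm³
ΣAȳ = (14300.00)(55.00) + (6636.61)(137.59) + (2000.00)(16.67) + (-1017.88)(28.00) = 1704443.73 mm³
x̄ = 1595836.82 / 21918.74 = 72.81 mm
ȳ = 1704443.73 / 21918.74 = 77.76 mm

x̄ = 72.81 mm, ȳ = 77.76 mm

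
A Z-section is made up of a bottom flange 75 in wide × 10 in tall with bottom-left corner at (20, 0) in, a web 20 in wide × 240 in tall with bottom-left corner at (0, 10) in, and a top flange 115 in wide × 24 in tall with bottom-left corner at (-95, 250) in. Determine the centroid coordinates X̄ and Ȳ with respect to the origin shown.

X̄ = -1.49 in, Ȳ = 162.56 in

bottom flange: A = 75 × 10 = 750.00, centroid at (57.50, 5.00).
web: A = 20 × 240 = 4800.00, centroid at (10.00, 130.00).
top flange: A = 115 × 24 = 2760.00, centroid at (-37.50, 262.00).
ΣA = 8310.00 in²
ΣAX̄ = (750.00)(57.50) + (4800.00)(10.00) + (2760.00)(-37.50) = -12375.00 in³
ΣAȲ = (750.00)(5.00) + (4800.00)(130.00) + (2760.00)(262.00) = 1350870.00 in³
X̄ = -12375.00 / 8310.00 = -1.49 in
Ȳ = 1350870.00 / 8310.00 = 162.56 in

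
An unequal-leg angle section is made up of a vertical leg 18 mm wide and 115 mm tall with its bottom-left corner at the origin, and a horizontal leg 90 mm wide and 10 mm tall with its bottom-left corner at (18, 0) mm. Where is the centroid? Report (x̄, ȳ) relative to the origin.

vertical leg: A = 18 × 115 = 2070.00, centroid at (9.00, 57.50).
horizontal leg: A = 90 × 10 = 900.00, centroid at (63.00, 5.00).
ΣA = 2970.00 mm², ΣAx̄ = 75330.00 mm³, ΣAȳ = 123525.00 mm³.
x̄ = 75330.00/2970.00 = 25.36 mm; ȳ = 123525.00/2970.00 = 41.59 mm.

x̄ = 25.36 mm, ȳ = 41.59 mm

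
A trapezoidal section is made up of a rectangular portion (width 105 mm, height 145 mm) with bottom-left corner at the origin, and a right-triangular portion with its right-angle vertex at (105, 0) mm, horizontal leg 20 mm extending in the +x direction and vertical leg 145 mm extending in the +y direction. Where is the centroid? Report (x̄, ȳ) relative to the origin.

rectangular portion: A = 105 × 145 = 15225.00, centroid at (52.50, 72.50).
triangular portion: A = ½·20·145 = 1450.00, centroid at (111.67, 48.33).
ΣA = 16675.00 mm², ΣAx̄ = 961229.17 mm³, ΣAȳ = 1173895.83 mm³.
x̄ = 961229.17/16675.00 = 57.64 mm; ȳ = 1173895.83/16675.00 = 70.40 mm.

x̄ = 57.64 mm, ȳ = 70.40 mm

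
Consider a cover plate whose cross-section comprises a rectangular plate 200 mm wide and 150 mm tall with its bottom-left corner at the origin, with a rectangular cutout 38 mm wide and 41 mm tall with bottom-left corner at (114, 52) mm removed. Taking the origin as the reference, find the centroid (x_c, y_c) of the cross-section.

x_c = 98.19 mm, y_c = 75.14 mm

plate: A = 200 × 150 = 30000.00, centroid at (100.00, 75.00).
hole: A = −(38 × 41) = -1558.00, centroid at (133.00, 72.50).
ΣA = 28442.00 mm²
ΣAx_c = (30000.00)(100.00) + (-1558.00)(133.00) = 2792786.00 mm³
ΣAy_c = (30000.00)(75.00) + (-1558.00)(72.50) = 2137045.00 mm³
x_c = 2792786.00 / 28442.00 = 98.19 mm
y_c = 2137045.00 / 28442.00 = 75.14 mm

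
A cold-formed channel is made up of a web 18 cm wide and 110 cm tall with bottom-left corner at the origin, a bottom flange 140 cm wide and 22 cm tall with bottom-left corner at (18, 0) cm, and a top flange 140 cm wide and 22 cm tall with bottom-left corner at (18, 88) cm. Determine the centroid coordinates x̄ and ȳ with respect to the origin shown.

web: A = 18 × 110 = 1980.00, centroid at (9.00, 55.00).
bottom flange: A = 140 × 22 = 3080.00, centroid at (88.00, 11.00).
top flange: A = 140 × 22 = 3080.00, centroid at (88.00, 99.00).
ΣA = 8140.00 cm², ΣAx̄ = 559900.00 cm³, ΣAȳ = 447700.00 cm³.
x̄ = 559900.00/8140.00 = 68.78 cm; ȳ = 447700.00/8140.00 = 55.00 cm.

x̄ = 68.78 cm, ȳ = 55.00 cm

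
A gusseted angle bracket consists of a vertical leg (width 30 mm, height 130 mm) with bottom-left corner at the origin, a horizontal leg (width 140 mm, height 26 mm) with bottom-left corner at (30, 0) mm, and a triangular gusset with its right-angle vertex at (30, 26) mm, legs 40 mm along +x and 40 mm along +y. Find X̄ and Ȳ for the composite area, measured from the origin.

X̄ = 54.82 mm, Ȳ = 39.84 mm

vertical leg: A = 30 × 130 = 3900.00, centroid at (15.00, 65.00).
horizontal leg: A = 140 × 26 = 3640.00, centroid at (100.00, 13.00).
gusset: A = ½·40·40 = 800.00, centroid at (43.33, 39.33).
ΣA = 8340.00 mm², ΣAX̄ = 457166.67 mm³, ΣAȲ = 332286.67 mm³.
X̄ = 457166.67/8340.00 = 54.82 mm; Ȳ = 332286.67/8340.00 = 39.84 mm.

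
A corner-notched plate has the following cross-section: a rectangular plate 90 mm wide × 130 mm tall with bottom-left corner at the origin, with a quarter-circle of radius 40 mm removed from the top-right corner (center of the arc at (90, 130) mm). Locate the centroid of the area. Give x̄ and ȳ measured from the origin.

plate: A = 90 × 130 = 11700.00, centroid at (45.00, 65.00).
removed quarter-circle: A = −¼π·40² = -1256.64, centroid at (73.02, 113.02).
ΣA = 10443.36 mm²
ΣAx̄ = (11700.00)(45.00) + (-1256.64)(73.02) = 434736.00 mm³
ΣAȳ = (11700.00)(65.00) + (-1256.64)(113.02) = 618470.52 mm³
x̄ = 434736.00 / 10443.36 = 41.63 mm
ȳ = 618470.52 / 10443.36 = 59.22 mm

x̄ = 41.63 mm, ȳ = 59.22 mm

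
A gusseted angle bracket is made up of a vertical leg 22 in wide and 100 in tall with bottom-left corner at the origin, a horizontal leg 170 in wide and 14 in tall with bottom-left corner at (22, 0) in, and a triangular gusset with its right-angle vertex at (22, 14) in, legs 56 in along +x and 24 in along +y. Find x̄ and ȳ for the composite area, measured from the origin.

vertical leg: A = 22 × 100 = 2200.00, centroid at (11.00, 50.00).
horizontal leg: A = 170 × 14 = 2380.00, centroid at (107.00, 7.00).
gusset: A = ½·56·24 = 672.00, centroid at (40.67, 22.00).
ΣA = 5252.00 in², ΣAx̄ = 306188.00 in³, ΣAȳ = 141444.00 in³.
x̄ = 306188.00/5252.00 = 58.30 in; ȳ = 141444.00/5252.00 = 26.93 in.

x̄ = 58.30 in, ȳ = 26.93 in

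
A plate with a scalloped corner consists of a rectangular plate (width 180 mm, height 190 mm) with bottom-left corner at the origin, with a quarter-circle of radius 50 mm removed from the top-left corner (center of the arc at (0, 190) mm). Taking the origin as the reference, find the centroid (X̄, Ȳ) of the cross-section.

X̄ = 94.19 mm, Ȳ = 90.51 mm

plate: A = 180 × 190 = 34200.00, centroid at (90.00, 95.00).
removed quarter-circle: A = −¼π·50² = -1963.50, centroid at (21.22, 168.78).
ΣA = 32236.50 mm²
ΣAX̄ = (34200.00)(90.00) + (-1963.50)(21.22) = 3036333.33 mm³
ΣAȲ = (34200.00)(95.00) + (-1963.50)(168.78) = 2917602.54 mm³
X̄ = 3036333.33 / 32236.50 = 94.19 mm
Ȳ = 2917602.54 / 32236.50 = 90.51 mm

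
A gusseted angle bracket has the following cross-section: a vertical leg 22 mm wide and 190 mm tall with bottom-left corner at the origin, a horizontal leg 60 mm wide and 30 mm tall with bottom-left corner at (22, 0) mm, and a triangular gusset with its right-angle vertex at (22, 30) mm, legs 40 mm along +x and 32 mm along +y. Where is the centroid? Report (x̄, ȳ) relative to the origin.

x̄ = 24.50 mm, ȳ = 67.99 mm

Part | A | x̄ᵢ | ȳᵢ | A·x̄ᵢ | A·ȳᵢ
vertical leg | 4180.00 | 11.00 | 95.00 | 45980.00 | 397100.00
horizontal leg | 1800.00 | 52.00 | 15.00 | 93600.00 | 27000.00
gusset | 640.00 | 35.33 | 40.67 | 22613.33 | 26026.67
Σ | 6620.00 |  |  | 162193.33 | 450126.67
x̄ = 162193.33 / 6620.00 = 24.50 mm
ȳ = 450126.67 / 6620.00 = 67.99 mm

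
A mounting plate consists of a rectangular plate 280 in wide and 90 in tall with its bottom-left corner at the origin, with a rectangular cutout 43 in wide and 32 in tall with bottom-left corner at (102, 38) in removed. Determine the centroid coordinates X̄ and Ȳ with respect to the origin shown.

X̄ = 140.95 in, Ȳ = 44.48 in

plate: A = 280 × 90 = 25200.00, centroid at (140.00, 45.00).
hole: A = −(43 × 32) = -1376.00, centroid at (123.50, 54.00).
ΣA = 23824.00 in²
ΣAX̄ = (25200.00)(140.00) + (-1376.00)(123.50) = 3358064.00 in³
ΣAȲ = (25200.00)(45.00) + (-1376.00)(54.00) = 1059696.00 in³
X̄ = 3358064.00 / 23824.00 = 140.95 in
Ȳ = 1059696.00 / 23824.00 = 44.48 in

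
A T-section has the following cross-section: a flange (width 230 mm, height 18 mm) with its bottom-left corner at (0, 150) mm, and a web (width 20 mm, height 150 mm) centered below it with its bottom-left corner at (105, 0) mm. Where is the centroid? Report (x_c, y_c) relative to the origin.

x_c = 115.00 mm, y_c = 123.71 mm

web: A = 20 × 150 = 3000.00, centroid at (115.00, 75.00).
flange: A = 230 × 18 = 4140.00, centroid at (115.00, 159.00).
ΣA = 7140.00 mm², ΣAx_c = 821100.00 mm³, ΣAy_c = 883260.00 mm³.
x_c = 821100.00/7140.00 = 115.00 mm; y_c = 883260.00/7140.00 = 123.71 mm.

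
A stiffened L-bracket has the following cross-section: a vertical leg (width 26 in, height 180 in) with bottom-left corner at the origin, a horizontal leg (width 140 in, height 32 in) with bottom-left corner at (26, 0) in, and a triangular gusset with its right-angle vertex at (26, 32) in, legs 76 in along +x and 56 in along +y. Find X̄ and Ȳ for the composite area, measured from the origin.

vertical leg: A = 26 × 180 = 4680.00, centroid at (13.00, 90.00).
horizontal leg: A = 140 × 32 = 4480.00, centroid at (96.00, 16.00).
gusset: A = ½·76·56 = 2128.00, centroid at (51.33, 50.67).
ΣA = 11288.00 in²
ΣAX̄ = (4680.00)(13.00) + (4480.00)(96.00) + (2128.00)(51.33) = 600157.33 in³
ΣAȲ = (4680.00)(90.00) + (4480.00)(16.00) + (2128.00)(50.67) = 600698.67 in³
X̄ = 600157.33 / 11288.00 = 53.17 in
Ȳ = 600698.67 / 11288.00 = 53.22 in

X̄ = 53.17 in, Ȳ = 53.22 in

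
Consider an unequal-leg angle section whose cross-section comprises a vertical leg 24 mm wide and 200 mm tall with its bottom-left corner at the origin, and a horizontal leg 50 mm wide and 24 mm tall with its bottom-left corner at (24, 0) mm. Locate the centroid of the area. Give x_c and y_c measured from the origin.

x_c = 19.40 mm, y_c = 82.40 mm

vertical leg: A = 24 × 200 = 4800.00, centroid at (12.00, 100.00).
horizontal leg: A = 50 × 24 = 1200.00, centroid at (49.00, 12.00).
ΣA = 6000.00 mm²
ΣAx_c = (4800.00)(12.00) + (1200.00)(49.00) = 116400.00 mm³
ΣAy_c = (4800.00)(100.00) + (1200.00)(12.00) = 494400.00 mm³
x_c = 116400.00 / 6000.00 = 19.40 mm
y_c = 494400.00 / 6000.00 = 82.40 mm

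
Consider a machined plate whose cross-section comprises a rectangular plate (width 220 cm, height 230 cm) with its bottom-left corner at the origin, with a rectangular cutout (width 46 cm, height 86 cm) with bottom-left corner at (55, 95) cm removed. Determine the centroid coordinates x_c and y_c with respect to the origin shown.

plate: A = 220 × 230 = 50600.00, centroid at (110.00, 115.00).
hole: A = −(46 × 86) = -3956.00, centroid at (78.00, 138.00).
ΣA = 46644.00 cm²
ΣAx_c = (50600.00)(110.00) + (-3956.00)(78.00) = 5257432.00 cm³
ΣAy_c = (50600.00)(115.00) + (-3956.00)(138.00) = 5273072.00 cm³
x_c = 5257432.00 / 46644.00 = 112.71 cm
y_c = 5273072.00 / 46644.00 = 113.05 cm

x_c = 112.71 cm, y_c = 113.05 cm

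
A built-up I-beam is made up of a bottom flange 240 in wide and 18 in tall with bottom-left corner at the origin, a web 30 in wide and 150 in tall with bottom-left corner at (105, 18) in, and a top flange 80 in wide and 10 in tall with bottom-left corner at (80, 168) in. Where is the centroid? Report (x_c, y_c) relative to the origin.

x_c = 120.00 in, y_c = 61.93 in

Part | A | x̄ᵢ | ȳᵢ | A·x̄ᵢ | A·ȳᵢ
bottom flange | 4320.00 | 120.00 | 9.00 | 518400.00 | 38880.00
web | 4500.00 | 120.00 | 93.00 | 540000.00 | 418500.00
top flange | 800.00 | 120.00 | 173.00 | 96000.00 | 138400.00
Σ | 9620.00 |  |  | 1154400.00 | 595780.00
x_c = 1154400.00 / 9620.00 = 120.00 in
y_c = 595780.00 / 9620.00 = 61.93 in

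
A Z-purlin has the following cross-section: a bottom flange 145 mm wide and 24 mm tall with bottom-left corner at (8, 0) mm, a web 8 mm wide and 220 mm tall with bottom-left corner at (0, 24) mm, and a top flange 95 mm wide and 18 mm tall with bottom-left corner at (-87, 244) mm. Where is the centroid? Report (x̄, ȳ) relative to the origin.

bottom flange: A = 145 × 24 = 3480.00, centroid at (80.50, 12.00).
web: A = 8 × 220 = 1760.00, centroid at (4.00, 134.00).
top flange: A = 95 × 18 = 1710.00, centroid at (-39.50, 253.00).
ΣA = 6950.00 mm²
ΣAx̄ = (3480.00)(80.50) + (1760.00)(4.00) + (1710.00)(-39.50) = 219635.00 mm³
ΣAȳ = (3480.00)(12.00) + (1760.00)(134.00) + (1710.00)(253.00) = 710230.00 mm³
x̄ = 219635.00 / 6950.00 = 31.60 mm
ȳ = 710230.00 / 6950.00 = 102.19 mm

x̄ = 31.60 mm, ȳ = 102.19 mm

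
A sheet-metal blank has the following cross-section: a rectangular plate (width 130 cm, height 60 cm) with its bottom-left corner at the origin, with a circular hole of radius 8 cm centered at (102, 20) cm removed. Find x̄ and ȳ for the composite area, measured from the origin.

Part | A | x̄ᵢ | ȳᵢ | A·x̄ᵢ | A·ȳᵢ
plate | 7800.00 | 65.00 | 30.00 | 507000.00 | 234000.00
hole | -201.06 | 102.00 | 20.00 | -20508.32 | -4021.24
Σ | 7598.94 |  |  | 486491.68 | 229978.76
x̄ = 486491.68 / 7598.94 = 64.02 cm
ȳ = 229978.76 / 7598.94 = 30.26 cm

x̄ = 64.02 cm, ȳ = 30.26 cm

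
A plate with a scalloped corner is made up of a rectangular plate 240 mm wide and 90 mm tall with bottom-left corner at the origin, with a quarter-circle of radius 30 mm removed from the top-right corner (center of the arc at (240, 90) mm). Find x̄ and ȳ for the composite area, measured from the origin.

Part | A | x̄ᵢ | ȳᵢ | A·x̄ᵢ | A·ȳᵢ
plate | 21600.00 | 120.00 | 45.00 | 2592000.00 | 972000.00
removed quarter-circle | -706.86 | 227.27 | 77.27 | -160646.00 | -54617.25
Σ | 20893.14 |  |  | 2431354.00 | 917382.75
x̄ = 2431354.00 / 20893.14 = 116.37 mm
ȳ = 917382.75 / 20893.14 = 43.91 mm

x̄ = 116.37 mm, ȳ = 43.91 mm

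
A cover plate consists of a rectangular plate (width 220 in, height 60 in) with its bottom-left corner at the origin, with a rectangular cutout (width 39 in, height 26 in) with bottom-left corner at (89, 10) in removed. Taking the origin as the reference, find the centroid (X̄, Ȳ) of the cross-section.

Part | A | x̄ᵢ | ȳᵢ | A·x̄ᵢ | A·ȳᵢ
plate | 13200.00 | 110.00 | 30.00 | 1452000.00 | 396000.00
hole | -1014.00 | 108.50 | 23.00 | -110019.00 | -23322.00
Σ | 12186.00 |  |  | 1341981.00 | 372678.00
X̄ = 1341981.00 / 12186.00 = 110.12 in
Ȳ = 372678.00 / 12186.00 = 30.58 in

X̄ = 110.12 in, Ȳ = 30.58 in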